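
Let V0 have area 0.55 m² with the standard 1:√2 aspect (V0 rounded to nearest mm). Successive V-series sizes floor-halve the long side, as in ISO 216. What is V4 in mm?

156 × 220 mm

Let V0's short side be w mm. w · w√2 = 0.55 m² = 550,000 mm², so w ≈ 623.6 mm and w√2 ≈ 881.9 mm → V0 = 624 × 882 mm.
V1: ⌊882/2⌋ × 624 = 441 × 624 mm
V2: ⌊624/2⌋ × 441 = 312 × 441 mm
V3: ⌊441/2⌋ × 312 = 220 × 312 mm
V4: ⌊312/2⌋ × 220 = 156 × 220 mm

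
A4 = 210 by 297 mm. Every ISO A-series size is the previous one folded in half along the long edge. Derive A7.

74 × 105 mm

A5: ⌊297/2⌋ × 210 = 148 × 210 mm
A6: ⌊210/2⌋ × 148 = 105 × 148 mm
A7: ⌊148/2⌋ × 105 = 74 × 105 mm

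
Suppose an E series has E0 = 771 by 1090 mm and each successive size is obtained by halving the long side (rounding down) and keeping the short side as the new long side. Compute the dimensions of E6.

E1: ⌊1090/2⌋ × 771 = 545 × 771 mm
E2: ⌊771/2⌋ × 545 = 385 × 545 mm
E3: ⌊545/2⌋ × 385 = 272 × 385 mm
E4: ⌊385/2⌋ × 272 = 192 × 272 mm
E5: ⌊272/2⌋ × 192 = 136 × 192 mm
E6: ⌊192/2⌋ × 136 = 96 × 136 mm

96 × 136 mm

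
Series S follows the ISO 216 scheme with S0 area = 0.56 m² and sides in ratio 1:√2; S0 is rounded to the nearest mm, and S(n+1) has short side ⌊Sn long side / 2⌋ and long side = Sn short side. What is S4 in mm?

157 × 222 mm

Let S0's short side be w mm. w · w√2 = 0.56 m² = 560,000 mm², so w ≈ 629.3 mm and w√2 ≈ 889.9 mm → S0 = 629 × 890 mm.
S1: ⌊890/2⌋ × 629 = 445 × 629 mm
S2: ⌊629/2⌋ × 445 = 314 × 445 mm
S3: ⌊445/2⌋ × 314 = 222 × 314 mm
S4: ⌊314/2⌋ × 222 = 157 × 222 mm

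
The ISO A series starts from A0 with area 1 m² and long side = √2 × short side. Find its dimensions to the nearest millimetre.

841 × 1189 mm

Let the short side be w mm. Then the long side is w√2 and w · w√2 = 10⁶ mm².
w² = 10⁶/√2, so w = 1000 / 2^(1/4) ≈ 840.9 mm; long side = 1000 · 2^(1/4) ≈ 1189.2 mm.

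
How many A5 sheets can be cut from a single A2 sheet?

8

A2 = 420 × 594 mm; A5 = 148 × 210 mm.
Each halving step doubles the count; 3 steps from A2 to A5.
2^3 = 8.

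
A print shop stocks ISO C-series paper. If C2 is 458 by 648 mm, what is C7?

81 × 114 mm

C3: ⌊648/2⌋ × 458 = 324 × 458 mm
C4: ⌊458/2⌋ × 324 = 229 × 324 mm
C5: ⌊324/2⌋ × 229 = 162 × 229 mm
C6: ⌊229/2⌋ × 162 = 114 × 162 mm
C7: ⌊162/2⌋ × 114 = 81 × 114 mm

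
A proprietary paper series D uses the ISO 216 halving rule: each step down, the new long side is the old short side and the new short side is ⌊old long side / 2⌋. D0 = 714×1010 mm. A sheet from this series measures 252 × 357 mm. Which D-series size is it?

D0: 714 × 1010 mm
D1: 505 × 714 mm
D2: 357 × 505 mm
D3: 252 × 357 mm
D4: 178 × 252 mm
→ matches D3.

D3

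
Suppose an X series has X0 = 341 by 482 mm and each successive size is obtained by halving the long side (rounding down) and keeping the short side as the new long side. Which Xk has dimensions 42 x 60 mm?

X6

X0: 341 × 482 mm
X1: 241 × 341 mm
X2: 170 × 241 mm
X3: 120 × 170 mm
X4: 85 × 120 mm
X5: 60 × 85 mm
X6: 42 × 60 mm
X7: 30 × 42 mm
→ matches X6.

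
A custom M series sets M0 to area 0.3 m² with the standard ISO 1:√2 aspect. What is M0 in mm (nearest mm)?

Let the short side be w mm. Then w · w√2 = 0.3 m² = 300,000 mm².
w² = 300,000/√2, so w ≈ 460.6 mm; long side = w√2 ≈ 651.4 mm.

461 × 651 mm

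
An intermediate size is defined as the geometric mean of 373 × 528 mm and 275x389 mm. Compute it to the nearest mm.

320 × 453 mm

Short side: √(373 · 275) = √102575 ≈ 320.3 → 320 mm
Long side: √(528 · 389) = √205392 ≈ 453.2 → 453 mm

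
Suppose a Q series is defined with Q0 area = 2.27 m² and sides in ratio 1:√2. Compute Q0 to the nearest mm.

1267 × 1792 mm

Let the short side be w mm. Then w · w√2 = 2.27 m² = 2,270,000 mm².
w² = 2,270,000/√2, so w ≈ 1266.9 mm; long side = w√2 ≈ 1791.7 mm.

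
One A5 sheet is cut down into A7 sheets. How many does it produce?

4

Each ISO step halves the sheet: 1 × A5 → 2 × A6 → 4 × A7
From A5 to A7 is 2 halving steps: 2^2 = 4.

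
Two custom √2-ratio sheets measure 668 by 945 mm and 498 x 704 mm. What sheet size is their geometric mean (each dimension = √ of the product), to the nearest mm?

577 × 816 mm

Short side: √(668 · 498) = √332664 ≈ 576.8 → 577 mm
Long side: √(945 · 704) = √665280 ≈ 815.6 → 816 mm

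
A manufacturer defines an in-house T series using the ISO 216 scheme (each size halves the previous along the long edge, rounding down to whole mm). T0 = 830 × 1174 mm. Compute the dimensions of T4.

T1: ⌊1174/2⌋ × 830 = 587 × 830 mm
T2: ⌊830/2⌋ × 587 = 415 × 587 mm
T3: ⌊587/2⌋ × 415 = 293 × 415 mm
T4: ⌊415/2⌋ × 293 = 207 × 293 mm

207 × 293 mm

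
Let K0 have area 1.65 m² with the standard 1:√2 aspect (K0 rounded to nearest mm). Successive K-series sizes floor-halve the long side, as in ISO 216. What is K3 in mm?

382 × 540 mm

Let K0's short side be w mm. w · w√2 = 1.65 m² = 1,650,000 mm², so w ≈ 1080.2 mm and w√2 ≈ 1527.6 mm → K0 = 1080 × 1528 mm.
K1: ⌊1528/2⌋ × 1080 = 764 × 1080 mm
K2: ⌊1080/2⌋ × 764 = 540 × 764 mm
K3: ⌊764/2⌋ × 540 = 382 × 540 mm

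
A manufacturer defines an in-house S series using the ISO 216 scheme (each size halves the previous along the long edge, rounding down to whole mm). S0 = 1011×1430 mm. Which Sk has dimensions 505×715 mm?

S0: 1011 × 1430 mm
S1: 715 × 1011 mm
S2: 505 × 715 mm
S3: 357 × 505 mm
→ matches S2.

S2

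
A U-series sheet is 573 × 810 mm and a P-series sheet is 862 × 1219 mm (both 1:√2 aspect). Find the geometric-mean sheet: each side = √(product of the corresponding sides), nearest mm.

Short side: √(573 · 862) = √493926 ≈ 702.8 → 703 mm
Long side: √(810 · 1219) = √987390 ≈ 993.7 → 994 mm

703 × 994 mm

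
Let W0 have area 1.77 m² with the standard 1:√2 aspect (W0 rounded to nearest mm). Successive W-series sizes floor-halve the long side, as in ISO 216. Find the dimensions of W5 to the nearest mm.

Let W0's short side be w mm. w · w√2 = 1.77 m² = 1,770,000 mm², so w ≈ 1118.7 mm and w√2 ≈ 1582.1 mm → W0 = 1119 × 1582 mm.
W1: ⌊1582/2⌋ × 1119 = 791 × 1119 mm
W2: ⌊1119/2⌋ × 791 = 559 × 791 mm
W3: ⌊791/2⌋ × 559 = 395 × 559 mm
W4: ⌊559/2⌋ × 395 = 279 × 395 mm
W5: ⌊395/2⌋ × 279 = 197 × 279 mm

197 × 279 mm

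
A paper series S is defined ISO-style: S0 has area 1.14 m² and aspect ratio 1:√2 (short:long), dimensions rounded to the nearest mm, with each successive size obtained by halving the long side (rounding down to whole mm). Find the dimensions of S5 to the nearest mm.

158 × 224 mm

Let S0's short side be w mm. w · w√2 = 1.14 m² = 1,140,000 mm², so w ≈ 897.8 mm and w√2 ≈ 1269.7 mm → S0 = 898 × 1270 mm.
S1: ⌊1270/2⌋ × 898 = 635 × 898 mm
S2: ⌊898/2⌋ × 635 = 449 × 635 mm
S3: ⌊635/2⌋ × 449 = 317 × 449 mm
S4: ⌊449/2⌋ × 317 = 224 × 317 mm
S5: ⌊317/2⌋ × 224 = 158 × 224 mm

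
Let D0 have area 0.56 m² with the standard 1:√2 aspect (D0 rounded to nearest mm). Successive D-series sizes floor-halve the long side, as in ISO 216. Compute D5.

111 × 157 mm

Let D0's short side be w mm. w · w√2 = 0.56 m² = 560,000 mm², so w ≈ 629.3 mm and w√2 ≈ 889.9 mm → D0 = 629 × 890 mm.
D1: ⌊890/2⌋ × 629 = 445 × 629 mm
D2: ⌊629/2⌋ × 445 = 314 × 445 mm
D3: ⌊445/2⌋ × 314 = 222 × 314 mm
D4: ⌊314/2⌋ × 222 = 157 × 222 mm
D5: ⌊222/2⌋ × 157 = 111 × 157 mm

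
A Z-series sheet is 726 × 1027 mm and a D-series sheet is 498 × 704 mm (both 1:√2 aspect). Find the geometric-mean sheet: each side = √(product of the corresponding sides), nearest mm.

Short side: √(726 · 498) = √361548 ≈ 601.3 → 601 mm
Long side: √(1027 · 704) = √723008 ≈ 850.3 → 850 mm

601 × 850 mm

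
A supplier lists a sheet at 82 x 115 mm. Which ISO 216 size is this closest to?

C7 (81 × 114 mm)

Aspect ratio 115/82 ≈ 1.402 — close to the ISO √2 ≈ 1.414.
In the C-series (envelope sizes, between A and B): C7 = 81 × 114 mm.
Off by 2 mm total — nearest standard size.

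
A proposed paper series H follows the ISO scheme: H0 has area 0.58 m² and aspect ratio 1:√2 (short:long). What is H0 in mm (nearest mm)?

Let the short side be w mm. Then w · w√2 = 0.58 m² = 580,000 mm².
w² = 580,000/√2, so w ≈ 640.4 mm; long side = w√2 ≈ 905.7 mm.

640 × 906 mm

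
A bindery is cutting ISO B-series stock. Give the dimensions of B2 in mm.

500 × 707 mm

B0 = 1000 × 1414 mm (B0 has a 1000 mm short side, aspect 1:√2).
B1: ⌊1414/2⌋ × 1000 = 707 × 1000 mm
B2: ⌊1000/2⌋ × 707 = 500 × 707 mm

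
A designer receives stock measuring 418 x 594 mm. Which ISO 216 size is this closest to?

Aspect ratio 594/418 ≈ 1.421 — close to the ISO √2 ≈ 1.414.
In the A-series (A0 area = 1 m²): A2 = 420 × 594 mm.
Off by 2 mm total — nearest standard size.

A2 (420 × 594 mm)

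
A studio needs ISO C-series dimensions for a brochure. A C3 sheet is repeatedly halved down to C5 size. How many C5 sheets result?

4

Each ISO step halves the sheet: 1 × C3 → 2 × C4 → 4 × C5
From C3 to C5 is 2 halving steps: 2^2 = 4.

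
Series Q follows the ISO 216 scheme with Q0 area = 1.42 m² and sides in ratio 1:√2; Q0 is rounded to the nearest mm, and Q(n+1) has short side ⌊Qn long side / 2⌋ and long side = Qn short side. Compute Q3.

354 × 501 mm

Let Q0's short side be w mm. w · w√2 = 1.42 m² = 1,420,000 mm², so w ≈ 1002.0 mm and w√2 ≈ 1417.1 mm → Q0 = 1002 × 1417 mm.
Q1: ⌊1417/2⌋ × 1002 = 708 × 1002 mm
Q2: ⌊1002/2⌋ × 708 = 501 × 708 mm
Q3: ⌊708/2⌋ × 501 = 354 × 501 mm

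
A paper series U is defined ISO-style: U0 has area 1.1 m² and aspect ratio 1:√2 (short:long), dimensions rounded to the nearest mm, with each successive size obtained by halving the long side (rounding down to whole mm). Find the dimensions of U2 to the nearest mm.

441 × 623 mm

Let U0's short side be w mm. w · w√2 = 1.1 m² = 1,100,000 mm², so w ≈ 881.9 mm and w√2 ≈ 1247.3 mm → U0 = 882 × 1247 mm.
U1: ⌊1247/2⌋ × 882 = 623 × 882 mm
U2: ⌊882/2⌋ × 623 = 441 × 623 mm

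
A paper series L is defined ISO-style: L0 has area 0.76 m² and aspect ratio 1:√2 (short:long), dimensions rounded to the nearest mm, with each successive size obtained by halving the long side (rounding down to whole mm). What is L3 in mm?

259 × 366 mm

Let L0's short side be w mm. w · w√2 = 0.76 m² = 760,000 mm², so w ≈ 733.1 mm and w√2 ≈ 1036.7 mm → L0 = 733 × 1037 mm.
L1: ⌊1037/2⌋ × 733 = 518 × 733 mm
L2: ⌊733/2⌋ × 518 = 366 × 518 mm
L3: ⌊518/2⌋ × 366 = 259 × 366 mm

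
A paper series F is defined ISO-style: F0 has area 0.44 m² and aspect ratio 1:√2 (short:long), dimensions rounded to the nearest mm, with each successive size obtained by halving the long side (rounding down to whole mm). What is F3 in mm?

197 × 279 mm

Let F0's short side be w mm. w · w√2 = 0.44 m² = 440,000 mm², so w ≈ 557.8 mm and w√2 ≈ 788.8 mm → F0 = 558 × 789 mm.
F1: ⌊789/2⌋ × 558 = 394 × 558 mm
F2: ⌊558/2⌋ × 394 = 279 × 394 mm
F3: ⌊394/2⌋ × 279 = 197 × 279 mm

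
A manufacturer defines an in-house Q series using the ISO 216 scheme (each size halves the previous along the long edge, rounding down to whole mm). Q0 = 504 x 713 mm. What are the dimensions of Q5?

Q1: ⌊713/2⌋ × 504 = 356 × 504 mm
Q2: ⌊504/2⌋ × 356 = 252 × 356 mm
Q3: ⌊356/2⌋ × 252 = 178 × 252 mm
Q4: ⌊252/2⌋ × 178 = 126 × 178 mm
Q5: ⌊178/2⌋ × 126 = 89 × 126 mm

89 × 126 mm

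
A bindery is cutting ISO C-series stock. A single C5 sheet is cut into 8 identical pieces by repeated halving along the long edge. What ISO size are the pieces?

8 = 2^3, so 3 halving steps.
C5 → C6 → … → C8 after 3 steps.

C8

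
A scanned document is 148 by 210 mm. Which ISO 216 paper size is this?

A5 (148 × 210 mm)

Aspect ratio 210/148 ≈ 1.419 — close to the ISO √2 ≈ 1.414.
In the A-series (A0 area = 1 m²): A5 = 148 × 210 mm.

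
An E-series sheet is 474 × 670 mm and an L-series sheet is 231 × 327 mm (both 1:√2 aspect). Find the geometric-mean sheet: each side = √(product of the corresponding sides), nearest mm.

Short side: √(474 · 231) = √109494 ≈ 330.9 → 331 mm
Long side: √(670 · 327) = √219090 ≈ 468.1 → 468 mm

331 × 468 mm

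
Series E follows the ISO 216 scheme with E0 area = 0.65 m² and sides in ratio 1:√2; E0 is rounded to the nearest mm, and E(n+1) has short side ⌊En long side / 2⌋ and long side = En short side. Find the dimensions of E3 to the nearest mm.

Let E0's short side be w mm. w · w√2 = 0.65 m² = 650,000 mm², so w ≈ 678.0 mm and w√2 ≈ 958.8 mm → E0 = 678 × 959 mm.
E1: ⌊959/2⌋ × 678 = 479 × 678 mm
E2: ⌊678/2⌋ × 479 = 339 × 479 mm
E3: ⌊479/2⌋ × 339 = 239 × 339 mm

239 × 339 mm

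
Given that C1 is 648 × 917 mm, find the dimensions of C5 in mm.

C2: ⌊917/2⌋ × 648 = 458 × 648 mm
C3: ⌊648/2⌋ × 458 = 324 × 458 mm
C4: ⌊458/2⌋ × 324 = 229 × 324 mm
C5: ⌊324/2⌋ × 229 = 162 × 229 mm

162 × 229 mm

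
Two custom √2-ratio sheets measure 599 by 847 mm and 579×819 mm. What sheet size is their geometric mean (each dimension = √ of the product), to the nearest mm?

Short side: √(599 · 579) = √346821 ≈ 588.9 → 589 mm
Long side: √(847 · 819) = √693693 ≈ 832.9 → 833 mm

589 × 833 mm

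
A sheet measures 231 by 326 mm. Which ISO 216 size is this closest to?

Aspect ratio 326/231 ≈ 1.411 — close to the ISO √2 ≈ 1.414.
In the C-series (envelope sizes, between A and B): C4 = 229 × 324 mm.
Off by 4 mm total — nearest standard size.

C4 (229 × 324 mm)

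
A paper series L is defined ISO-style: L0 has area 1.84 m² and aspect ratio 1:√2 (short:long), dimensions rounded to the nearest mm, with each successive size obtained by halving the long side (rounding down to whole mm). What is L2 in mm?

Let L0's short side be w mm. w · w√2 = 1.84 m² = 1,840,000 mm², so w ≈ 1140.6 mm and w√2 ≈ 1613.1 mm → L0 = 1141 × 1613 mm.
L1: ⌊1613/2⌋ × 1141 = 806 × 1141 mm
L2: ⌊1141/2⌋ × 806 = 570 × 806 mm

570 × 806 mm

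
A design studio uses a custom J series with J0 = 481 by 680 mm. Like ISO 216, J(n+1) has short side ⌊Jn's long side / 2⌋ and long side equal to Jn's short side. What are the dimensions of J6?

J1 = 340 × 481 mm (from J0 by 1 halving).
J2: ⌊481/2⌋ × 340 = 240 × 340 mm
J3: ⌊340/2⌋ × 240 = 170 × 240 mm
J4: ⌊240/2⌋ × 170 = 120 × 170 mm
J5: ⌊170/2⌋ × 120 = 85 × 120 mm
J6: ⌊120/2⌋ × 85 = 60 × 85 mm

60 × 85 mm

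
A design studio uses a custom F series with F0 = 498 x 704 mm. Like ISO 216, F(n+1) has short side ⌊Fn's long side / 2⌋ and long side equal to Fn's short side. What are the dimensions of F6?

F1: ⌊704/2⌋ × 498 = 352 × 498 mm
F2: ⌊498/2⌋ × 352 = 249 × 352 mm
F3: ⌊352/2⌋ × 249 = 176 × 249 mm
F4: ⌊249/2⌋ × 176 = 124 × 176 mm
F5: ⌊176/2⌋ × 124 = 88 × 124 mm
F6: ⌊124/2⌋ × 88 = 62 × 88 mm

62 × 88 mm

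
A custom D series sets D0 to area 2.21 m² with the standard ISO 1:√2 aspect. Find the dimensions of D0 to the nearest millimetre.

Let the short side be w mm. Then w · w√2 = 2.21 m² = 2,210,000 mm².
w² = 2,210,000/√2, so w ≈ 1250.1 mm; long side = w√2 ≈ 1767.9 mm.

1250 × 1768 mm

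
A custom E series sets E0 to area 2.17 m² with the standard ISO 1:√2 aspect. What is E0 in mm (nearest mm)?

1239 × 1752 mm

Let the short side be w mm. Then w · w√2 = 2.17 m² = 2,170,000 mm².
w² = 2,170,000/√2, so w ≈ 1238.7 mm; long side = w√2 ≈ 1751.8 mm.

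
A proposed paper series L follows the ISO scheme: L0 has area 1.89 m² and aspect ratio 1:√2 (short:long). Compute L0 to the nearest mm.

Let the short side be w mm. Then w · w√2 = 1.89 m² = 1,890,000 mm².
w² = 1,890,000/√2, so w ≈ 1156.0 mm; long side = w√2 ≈ 1634.9 mm.

1156 × 1635 mm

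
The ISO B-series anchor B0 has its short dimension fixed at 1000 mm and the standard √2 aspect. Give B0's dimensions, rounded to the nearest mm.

Short side = 1000 mm; long side = 1000√2 ≈ 1414.2 mm.

1000 × 1414 mm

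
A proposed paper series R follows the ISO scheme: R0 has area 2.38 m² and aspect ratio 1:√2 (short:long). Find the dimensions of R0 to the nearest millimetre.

Let the short side be w mm. Then w · w√2 = 2.38 m² = 2,380,000 mm².
w² = 2,380,000/√2, so w ≈ 1297.3 mm; long side = w√2 ≈ 1834.6 mm.

1297 × 1835 mm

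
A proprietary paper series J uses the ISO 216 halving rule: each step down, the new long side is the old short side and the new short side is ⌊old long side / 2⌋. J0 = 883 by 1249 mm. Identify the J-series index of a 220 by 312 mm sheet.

J4

J0: 883 × 1249 mm
J1: 624 × 883 mm
J2: 441 × 624 mm
J3: 312 × 441 mm
J4: 220 × 312 mm
J5: 156 × 220 mm
→ matches J4.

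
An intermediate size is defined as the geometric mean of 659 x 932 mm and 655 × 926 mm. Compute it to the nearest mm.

Short side: √(659 · 655) = √431645 ≈ 657.0 → 657 mm
Long side: √(932 · 926) = √863032 ≈ 929.0 → 929 mm

657 × 929 mm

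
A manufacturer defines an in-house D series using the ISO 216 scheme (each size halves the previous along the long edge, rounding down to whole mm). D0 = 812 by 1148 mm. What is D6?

D1 = 574 × 812 mm (from D0 by 1 halving).
D2: ⌊812/2⌋ × 574 = 406 × 574 mm
D3: ⌊574/2⌋ × 406 = 287 × 406 mm
D4: ⌊406/2⌋ × 287 = 203 × 287 mm
D5: ⌊287/2⌋ × 203 = 143 × 203 mm
D6: ⌊203/2⌋ × 143 = 101 × 143 mm

101 × 143 mm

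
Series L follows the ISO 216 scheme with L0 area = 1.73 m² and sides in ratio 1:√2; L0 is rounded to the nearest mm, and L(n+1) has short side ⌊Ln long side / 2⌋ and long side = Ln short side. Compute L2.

553 × 782 mm

Let L0's short side be w mm. w · w√2 = 1.73 m² = 1,730,000 mm², so w ≈ 1106.0 mm and w√2 ≈ 1564.2 mm → L0 = 1106 × 1564 mm.
L1: ⌊1564/2⌋ × 1106 = 782 × 1106 mm
L2: ⌊1106/2⌋ × 782 = 553 × 782 mm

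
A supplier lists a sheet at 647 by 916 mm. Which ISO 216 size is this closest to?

C1 (648 × 917 mm)

Aspect ratio 916/647 ≈ 1.416 — close to the ISO √2 ≈ 1.414.
In the C-series (envelope sizes, between A and B): C1 = 648 × 917 mm.
Off by 2 mm total — nearest standard size.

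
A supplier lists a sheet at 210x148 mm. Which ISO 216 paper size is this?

Aspect ratio 210/148 ≈ 1.419 — close to the ISO √2 ≈ 1.414.
In the A-series (A0 area = 1 m²): A5 = 148 × 210 mm.

A5 (148 × 210 mm)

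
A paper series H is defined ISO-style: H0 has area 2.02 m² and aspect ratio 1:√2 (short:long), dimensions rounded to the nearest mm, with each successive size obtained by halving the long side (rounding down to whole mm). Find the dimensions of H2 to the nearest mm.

597 × 845 mm

Let H0's short side be w mm. w · w√2 = 2.02 m² = 2,020,000 mm², so w ≈ 1195.1 mm and w√2 ≈ 1690.2 mm → H0 = 1195 × 1690 mm.
H1: ⌊1690/2⌋ × 1195 = 845 × 1195 mm
H2: ⌊1195/2⌋ × 845 = 597 × 845 mm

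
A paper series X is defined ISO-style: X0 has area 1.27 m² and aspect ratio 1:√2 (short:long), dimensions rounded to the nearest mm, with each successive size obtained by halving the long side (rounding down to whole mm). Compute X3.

Let X0's short side be w mm. w · w√2 = 1.27 m² = 1,270,000 mm², so w ≈ 947.6 mm and w√2 ≈ 1340.2 mm → X0 = 948 × 1340 mm.
X1: ⌊1340/2⌋ × 948 = 670 × 948 mm
X2: ⌊948/2⌋ × 670 = 474 × 670 mm
X3: ⌊670/2⌋ × 474 = 335 × 474 mm

335 × 474 mm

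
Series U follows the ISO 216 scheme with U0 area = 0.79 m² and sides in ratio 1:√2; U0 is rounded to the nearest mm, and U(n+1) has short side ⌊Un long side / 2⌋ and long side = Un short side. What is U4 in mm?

186 × 264 mm

Let U0's short side be w mm. w · w√2 = 0.79 m² = 790,000 mm², so w ≈ 747.4 mm and w√2 ≈ 1057.0 mm → U0 = 747 × 1057 mm.
U1: ⌊1057/2⌋ × 747 = 528 × 747 mm
U2: ⌊747/2⌋ × 528 = 373 × 528 mm
U3: ⌊528/2⌋ × 373 = 264 × 373 mm
U4: ⌊373/2⌋ × 264 = 186 × 264 mm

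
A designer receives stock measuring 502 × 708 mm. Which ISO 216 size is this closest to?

B2 (500 × 707 mm)

Aspect ratio 708/502 ≈ 1.410 — close to the ISO √2 ≈ 1.414.
In the B-series (B0 = 1000 × 1414 mm): B2 = 500 × 707 mm.
Off by 3 mm total — nearest standard size.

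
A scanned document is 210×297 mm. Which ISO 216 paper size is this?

A4 (210 × 297 mm)

Aspect ratio 297/210 ≈ 1.414 — close to the ISO √2 ≈ 1.414.
In the A-series (A0 area = 1 m²): A4 = 210 × 297 mm.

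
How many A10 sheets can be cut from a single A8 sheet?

4

Each ISO step halves the sheet: 1 × A8 → 2 × A9 → 4 × A10
From A8 to A10 is 2 halving steps: 2^2 = 4.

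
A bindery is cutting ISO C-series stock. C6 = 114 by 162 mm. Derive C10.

28 × 40 mm

C7: ⌊162/2⌋ × 114 = 81 × 114 mm
C8: ⌊114/2⌋ × 81 = 57 × 81 mm
C9: ⌊81/2⌋ × 57 = 40 × 57 mm
C10: ⌊57/2⌋ × 40 = 28 × 40 mm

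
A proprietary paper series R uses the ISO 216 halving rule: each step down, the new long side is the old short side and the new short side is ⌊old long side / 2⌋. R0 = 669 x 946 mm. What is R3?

236 × 334 mm

R1: ⌊946/2⌋ × 669 = 473 × 669 mm
R2: ⌊669/2⌋ × 473 = 334 × 473 mm
R3: ⌊473/2⌋ × 334 = 236 × 334 mm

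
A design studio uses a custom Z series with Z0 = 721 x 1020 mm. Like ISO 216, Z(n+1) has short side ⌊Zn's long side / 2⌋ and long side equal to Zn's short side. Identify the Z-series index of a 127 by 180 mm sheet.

Z0: 721 × 1020 mm
Z1: 510 × 721 mm
Z2: 360 × 510 mm
Z3: 255 × 360 mm
Z4: 180 × 255 mm
Z5: 127 × 180 mm
Z6: 90 × 127 mm
→ matches Z5.

Z5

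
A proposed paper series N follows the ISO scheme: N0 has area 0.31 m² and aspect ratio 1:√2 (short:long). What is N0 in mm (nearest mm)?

Let the short side be w mm. Then w · w√2 = 0.31 m² = 310,000 mm².
w² = 310,000/√2, so w ≈ 468.2 mm; long side = w√2 ≈ 662.1 mm.

468 × 662 mm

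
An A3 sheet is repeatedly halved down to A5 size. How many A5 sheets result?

A3 = 297 × 420 mm; A5 = 148 × 210 mm.
Each halving step doubles the count; 2 steps from A3 to A5.
2^2 = 4.

4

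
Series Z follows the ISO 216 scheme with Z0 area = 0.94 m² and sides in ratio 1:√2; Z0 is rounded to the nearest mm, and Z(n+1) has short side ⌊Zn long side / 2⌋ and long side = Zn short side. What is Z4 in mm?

203 × 288 mm

Let Z0's short side be w mm. w · w√2 = 0.94 m² = 940,000 mm², so w ≈ 815.3 mm and w√2 ≈ 1153.0 mm → Z0 = 815 × 1153 mm.
Z1: ⌊1153/2⌋ × 815 = 576 × 815 mm
Z2: ⌊815/2⌋ × 576 = 407 × 576 mm
Z3: ⌊576/2⌋ × 407 = 288 × 407 mm
Z4: ⌊407/2⌋ × 288 = 203 × 288 mm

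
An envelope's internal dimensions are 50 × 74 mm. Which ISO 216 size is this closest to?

Aspect ratio 74/50 ≈ 1.480 (ISO target is √2 ≈ 1.414).
In the A-series (A0 area = 1 m²): A8 = 52 × 74 mm.
Off by 2 mm total — nearest standard size.

A8 (52 × 74 mm)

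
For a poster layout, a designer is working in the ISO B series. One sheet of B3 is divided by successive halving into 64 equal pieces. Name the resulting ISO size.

B9

64 = 2^6, so 6 halving steps.
B3 → B4 → … → B9 after 6 steps.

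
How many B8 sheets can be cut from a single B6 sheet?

4

B6 = 125 × 176 mm; B8 = 62 × 88 mm.
Each halving step doubles the count; 2 steps from B6 to B8.
2^2 = 4.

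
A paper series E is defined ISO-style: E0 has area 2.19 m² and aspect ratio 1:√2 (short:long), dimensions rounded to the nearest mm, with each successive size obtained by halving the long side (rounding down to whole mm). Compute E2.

622 × 880 mm

Let E0's short side be w mm. w · w√2 = 2.19 m² = 2,190,000 mm², so w ≈ 1244.4 mm and w√2 ≈ 1759.9 mm → E0 = 1244 × 1760 mm.
E1: ⌊1760/2⌋ × 1244 = 880 × 1244 mm
E2: ⌊1244/2⌋ × 880 = 622 × 880 mm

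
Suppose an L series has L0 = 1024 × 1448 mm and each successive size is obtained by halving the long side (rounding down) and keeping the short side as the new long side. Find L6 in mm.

L1: ⌊1448/2⌋ × 1024 = 724 × 1024 mm
L2: ⌊1024/2⌋ × 724 = 512 × 724 mm
L3: ⌊724/2⌋ × 512 = 362 × 512 mm
L4: ⌊512/2⌋ × 362 = 256 × 362 mm
L5: ⌊362/2⌋ × 256 = 181 × 256 mm
L6: ⌊256/2⌋ × 181 = 128 × 181 mm

128 × 181 mm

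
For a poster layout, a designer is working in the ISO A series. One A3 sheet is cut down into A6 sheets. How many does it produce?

8

A3 = 297 × 420 mm; A6 = 105 × 148 mm.
Each halving step doubles the count; 3 steps from A3 to A6.
2^3 = 8.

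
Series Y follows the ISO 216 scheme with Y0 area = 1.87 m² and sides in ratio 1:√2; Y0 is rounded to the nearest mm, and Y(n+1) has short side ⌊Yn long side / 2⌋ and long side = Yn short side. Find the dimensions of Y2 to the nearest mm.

575 × 813 mm

Let Y0's short side be w mm. w · w√2 = 1.87 m² = 1,870,000 mm², so w ≈ 1149.9 mm and w√2 ≈ 1626.2 mm → Y0 = 1150 × 1626 mm.
Y1: ⌊1626/2⌋ × 1150 = 813 × 1150 mm
Y2: ⌊1150/2⌋ × 813 = 575 × 813 mm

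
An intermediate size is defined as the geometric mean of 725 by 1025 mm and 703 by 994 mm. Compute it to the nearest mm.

Short side: √(725 · 703) = √509675 ≈ 713.9 → 714 mm
Long side: √(1025 · 994) = √1018850 ≈ 1009.4 → 1009 mm

714 × 1009 mm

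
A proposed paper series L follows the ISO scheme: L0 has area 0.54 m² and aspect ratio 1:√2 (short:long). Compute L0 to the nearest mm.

618 × 874 mm

Let the short side be w mm. Then w · w√2 = 0.54 m² = 540,000 mm².
w² = 540,000/√2, so w ≈ 617.9 mm; long side = w√2 ≈ 873.9 mm.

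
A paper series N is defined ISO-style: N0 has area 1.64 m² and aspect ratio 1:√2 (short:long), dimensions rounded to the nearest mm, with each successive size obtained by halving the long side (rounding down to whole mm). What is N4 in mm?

Let N0's short side be w mm. w · w√2 = 1.64 m² = 1,640,000 mm², so w ≈ 1076.9 mm and w√2 ≈ 1522.9 mm → N0 = 1077 × 1523 mm.
N1: ⌊1523/2⌋ × 1077 = 761 × 1077 mm
N2: ⌊1077/2⌋ × 761 = 538 × 761 mm
N3: ⌊761/2⌋ × 538 = 380 × 538 mm
N4: ⌊538/2⌋ × 380 = 269 × 380 mm

269 × 380 mm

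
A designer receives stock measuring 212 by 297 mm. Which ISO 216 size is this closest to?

Aspect ratio 297/212 ≈ 1.401 — close to the ISO √2 ≈ 1.414.
In the A-series (A0 area = 1 m²): A4 = 210 × 297 mm.
Off by 2 mm total — nearest standard size.

A4 (210 × 297 mm)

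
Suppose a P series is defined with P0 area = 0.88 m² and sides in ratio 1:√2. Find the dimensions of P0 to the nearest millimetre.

789 × 1116 mm

Let the short side be w mm. Then w · w√2 = 0.88 m² = 880,000 mm².
w² = 880,000/√2, so w ≈ 788.8 mm; long side = w√2 ≈ 1115.6 mm.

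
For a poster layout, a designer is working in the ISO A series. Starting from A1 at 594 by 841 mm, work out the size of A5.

A2: ⌊841/2⌋ × 594 = 420 × 594 mm
A3: ⌊594/2⌋ × 420 = 297 × 420 mm
A4: ⌊420/2⌋ × 297 = 210 × 297 mm
A5: ⌊297/2⌋ × 210 = 148 × 210 mm

148 × 210 mm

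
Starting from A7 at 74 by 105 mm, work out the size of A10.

26 × 37 mm

A8: ⌊105/2⌋ × 74 = 52 × 74 mm
A9: ⌊74/2⌋ × 52 = 37 × 52 mm
A10: ⌊52/2⌋ × 37 = 26 × 37 mm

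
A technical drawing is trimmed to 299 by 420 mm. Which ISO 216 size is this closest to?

Aspect ratio 420/299 ≈ 1.405 — close to the ISO √2 ≈ 1.414.
In the A-series (A0 area = 1 m²): A3 = 297 × 420 mm.
Off by 2 mm total — nearest standard size.

A3 (297 × 420 mm)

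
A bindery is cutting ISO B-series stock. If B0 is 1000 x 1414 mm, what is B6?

125 × 176 mm

B1: ⌊1414/2⌋ × 1000 = 707 × 1000 mm
B2: ⌊1000/2⌋ × 707 = 500 × 707 mm
B3: ⌊707/2⌋ × 500 = 353 × 500 mm
B4: ⌊500/2⌋ × 353 = 250 × 353 mm
B5: ⌊353/2⌋ × 250 = 176 × 250 mm
B6: ⌊250/2⌋ × 176 = 125 × 176 mm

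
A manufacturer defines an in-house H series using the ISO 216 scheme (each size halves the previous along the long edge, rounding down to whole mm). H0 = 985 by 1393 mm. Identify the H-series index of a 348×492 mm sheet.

H0: 985 × 1393 mm
H1: 696 × 985 mm
H2: 492 × 696 mm
H3: 348 × 492 mm
H4: 246 × 348 mm
→ matches H3.

H3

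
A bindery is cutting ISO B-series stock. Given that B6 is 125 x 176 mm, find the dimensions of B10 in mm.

B7: ⌊176/2⌋ × 125 = 88 × 125 mm
B8: ⌊125/2⌋ × 88 = 62 × 88 mm
B9: ⌊88/2⌋ × 62 = 44 × 62 mm
B10: ⌊62/2⌋ × 44 = 31 × 44 mm

31 × 44 mm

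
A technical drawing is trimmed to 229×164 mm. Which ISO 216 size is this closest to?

C5 (162 × 229 mm)

Aspect ratio 229/164 ≈ 1.396 (ISO target is √2 ≈ 1.414).
In the C-series (envelope sizes, between A and B): C5 = 162 × 229 mm.
Off by 2 mm total — nearest standard size.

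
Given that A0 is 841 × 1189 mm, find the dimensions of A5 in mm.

A1: ⌊1189/2⌋ × 841 = 594 × 841 mm
A2: ⌊841/2⌋ × 594 = 420 × 594 mm
A3: ⌊594/2⌋ × 420 = 297 × 420 mm
A4: ⌊420/2⌋ × 297 = 210 × 297 mm
A5: ⌊297/2⌋ × 210 = 148 × 210 mm

148 × 210 mm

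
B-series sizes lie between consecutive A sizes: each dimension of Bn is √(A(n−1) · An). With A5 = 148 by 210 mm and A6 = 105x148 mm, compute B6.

125 × 176 mm

Short side: √(148 · 105) = √15540 ≈ 124.7 → 125 mm
Long side: √(210 · 148) = √31080 ≈ 176.3 → 176 mm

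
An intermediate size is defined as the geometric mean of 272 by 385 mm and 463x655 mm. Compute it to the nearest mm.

355 × 502 mm

Short side: √(272 · 463) = √125936 ≈ 354.9 → 355 mm
Long side: √(385 · 655) = √252175 ≈ 502.2 → 502 mm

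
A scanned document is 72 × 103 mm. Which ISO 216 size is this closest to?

Aspect ratio 103/72 ≈ 1.431 (ISO target is √2 ≈ 1.414).
In the A-series (A0 area = 1 m²): A7 = 74 × 105 mm.
Off by 4 mm total — nearest standard size.

A7 (74 × 105 mm)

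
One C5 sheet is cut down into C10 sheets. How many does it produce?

Each ISO step halves the sheet: 1 × C5 → 2 × C6 → 4 × C7 → 8 × C8 → …
From C5 to C10 is 5 halving steps: 2^5 = 32.

32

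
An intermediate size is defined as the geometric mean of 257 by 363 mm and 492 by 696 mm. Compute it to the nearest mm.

356 × 503 mm

Short side: √(257 · 492) = √126444 ≈ 355.6 → 356 mm
Long side: √(363 · 696) = √252648 ≈ 502.6 → 503 mm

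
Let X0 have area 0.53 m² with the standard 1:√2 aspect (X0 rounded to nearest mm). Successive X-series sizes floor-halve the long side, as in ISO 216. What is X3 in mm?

216 × 306 mm

Let X0's short side be w mm. w · w√2 = 0.53 m² = 530,000 mm², so w ≈ 612.2 mm and w√2 ≈ 865.8 mm → X0 = 612 × 866 mm.
X1: ⌊866/2⌋ × 612 = 433 × 612 mm
X2: ⌊612/2⌋ × 433 = 306 × 433 mm
X3: ⌊433/2⌋ × 306 = 216 × 306 mm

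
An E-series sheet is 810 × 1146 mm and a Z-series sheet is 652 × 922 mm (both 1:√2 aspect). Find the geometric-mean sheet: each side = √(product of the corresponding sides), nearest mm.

Short side: √(810 · 652) = √528120 ≈ 726.7 → 727 mm
Long side: √(1146 · 922) = √1056612 ≈ 1027.9 → 1028 mm

727 × 1028 mm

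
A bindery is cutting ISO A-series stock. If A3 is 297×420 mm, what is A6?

105 × 148 mm

A4: ⌊420/2⌋ × 297 = 210 × 297 mm
A5: ⌊297/2⌋ × 210 = 148 × 210 mm
A6: ⌊210/2⌋ × 148 = 105 × 148 mm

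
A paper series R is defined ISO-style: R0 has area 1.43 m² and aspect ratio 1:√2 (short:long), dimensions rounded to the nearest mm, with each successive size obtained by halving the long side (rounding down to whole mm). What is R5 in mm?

Let R0's short side be w mm. w · w√2 = 1.43 m² = 1,430,000 mm², so w ≈ 1005.6 mm and w√2 ≈ 1422.1 mm → R0 = 1006 × 1422 mm.
R1: ⌊1422/2⌋ × 1006 = 711 × 1006 mm
R2: ⌊1006/2⌋ × 711 = 503 × 711 mm
R3: ⌊711/2⌋ × 503 = 355 × 503 mm
R4: ⌊503/2⌋ × 355 = 251 × 355 mm
R5: ⌊355/2⌋ × 251 = 177 × 251 mm

177 × 251 mm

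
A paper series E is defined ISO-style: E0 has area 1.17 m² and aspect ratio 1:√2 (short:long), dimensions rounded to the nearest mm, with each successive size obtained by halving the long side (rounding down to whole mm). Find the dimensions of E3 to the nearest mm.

Let E0's short side be w mm. w · w√2 = 1.17 m² = 1,170,000 mm², so w ≈ 909.6 mm and w√2 ≈ 1286.3 mm → E0 = 910 × 1286 mm.
E1: ⌊1286/2⌋ × 910 = 643 × 910 mm
E2: ⌊910/2⌋ × 643 = 455 × 643 mm
E3: ⌊643/2⌋ × 455 = 321 × 455 mm

321 × 455 mm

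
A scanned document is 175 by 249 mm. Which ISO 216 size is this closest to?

B5 (176 × 250 mm)

Aspect ratio 249/175 ≈ 1.423 — close to the ISO √2 ≈ 1.414.
In the B-series (B0 = 1000 × 1414 mm): B5 = 176 × 250 mm.
Off by 2 mm total — nearest standard size.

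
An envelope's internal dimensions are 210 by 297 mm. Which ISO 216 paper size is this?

A4 (210 × 297 mm)

Aspect ratio 297/210 ≈ 1.414 — close to the ISO √2 ≈ 1.414.
In the A-series (A0 area = 1 m²): A4 = 210 × 297 mm.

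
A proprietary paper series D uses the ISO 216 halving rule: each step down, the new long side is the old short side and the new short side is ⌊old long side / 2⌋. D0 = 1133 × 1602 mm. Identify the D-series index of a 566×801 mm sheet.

D2

D0: 1133 × 1602 mm
D1: 801 × 1133 mm
D2: 566 × 801 mm
D3: 400 × 566 mm
→ matches D2.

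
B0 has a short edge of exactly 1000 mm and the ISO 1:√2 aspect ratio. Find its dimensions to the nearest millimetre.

Short side = 1000 mm; long side = 1000√2 ≈ 1414.2 mm.

1000 × 1414 mm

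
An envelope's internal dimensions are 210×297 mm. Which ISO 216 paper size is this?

Aspect ratio 297/210 ≈ 1.414 — close to the ISO √2 ≈ 1.414.
In the A-series (A0 area = 1 m²): A4 = 210 × 297 mm.

A4 (210 × 297 mm)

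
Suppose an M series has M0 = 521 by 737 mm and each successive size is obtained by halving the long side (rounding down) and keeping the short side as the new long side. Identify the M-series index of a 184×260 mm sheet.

M0: 521 × 737 mm
M1: 368 × 521 mm
M2: 260 × 368 mm
M3: 184 × 260 mm
M4: 130 × 184 mm
→ matches M3.

M3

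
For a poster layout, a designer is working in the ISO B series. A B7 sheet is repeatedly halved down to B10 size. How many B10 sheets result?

8

Each ISO step halves the sheet: 1 × B7 → 2 × B8 → 4 × B9 → 8 × B10
From B7 to B10 is 3 halving steps: 2^3 = 8.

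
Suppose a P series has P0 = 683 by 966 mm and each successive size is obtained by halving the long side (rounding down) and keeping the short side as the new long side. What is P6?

85 × 120 mm

P1 = 483 × 683 mm (from P0 by 1 halving).
P2: ⌊683/2⌋ × 483 = 341 × 483 mm
P3: ⌊483/2⌋ × 341 = 241 × 341 mm
P4: ⌊341/2⌋ × 241 = 170 × 241 mm
P5: ⌊241/2⌋ × 170 = 120 × 170 mm
P6: ⌊170/2⌋ × 120 = 85 × 120 mm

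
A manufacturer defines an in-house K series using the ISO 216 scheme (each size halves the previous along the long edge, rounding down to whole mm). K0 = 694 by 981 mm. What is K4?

K1: ⌊981/2⌋ × 694 = 490 × 694 mm
K2: ⌊694/2⌋ × 490 = 347 × 490 mm
K3: ⌊490/2⌋ × 347 = 245 × 347 mm
K4: ⌊347/2⌋ × 245 = 173 × 245 mm

173 × 245 mm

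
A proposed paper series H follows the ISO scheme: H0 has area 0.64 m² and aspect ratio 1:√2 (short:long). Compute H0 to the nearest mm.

673 × 951 mm

Let the short side be w mm. Then w · w√2 = 0.64 m² = 640,000 mm².
w² = 640,000/√2, so w ≈ 672.7 mm; long side = w√2 ≈ 951.4 mm.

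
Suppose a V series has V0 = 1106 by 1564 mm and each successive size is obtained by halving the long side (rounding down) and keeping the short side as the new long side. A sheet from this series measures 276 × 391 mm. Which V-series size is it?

V0: 1106 × 1564 mm
V1: 782 × 1106 mm
V2: 553 × 782 mm
V3: 391 × 553 mm
V4: 276 × 391 mm
V5: 195 × 276 mm
→ matches V4.

V4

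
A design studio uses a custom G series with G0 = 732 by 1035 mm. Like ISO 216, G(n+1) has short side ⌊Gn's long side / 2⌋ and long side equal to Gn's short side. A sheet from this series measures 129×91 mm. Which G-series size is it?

G0: 732 × 1035 mm
G1: 517 × 732 mm
G2: 366 × 517 mm
G3: 258 × 366 mm
G4: 183 × 258 mm
G5: 129 × 183 mm
G6: 91 × 129 mm
G7: 64 × 91 mm
→ matches G6.

G6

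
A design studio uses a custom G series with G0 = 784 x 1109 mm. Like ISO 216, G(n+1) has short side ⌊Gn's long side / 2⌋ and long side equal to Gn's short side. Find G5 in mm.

138 × 196 mm

G1: ⌊1109/2⌋ × 784 = 554 × 784 mm
G2: ⌊784/2⌋ × 554 = 392 × 554 mm
G3: ⌊554/2⌋ × 392 = 277 × 392 mm
G4: ⌊392/2⌋ × 277 = 196 × 277 mm
G5: ⌊277/2⌋ × 196 = 138 × 196 mm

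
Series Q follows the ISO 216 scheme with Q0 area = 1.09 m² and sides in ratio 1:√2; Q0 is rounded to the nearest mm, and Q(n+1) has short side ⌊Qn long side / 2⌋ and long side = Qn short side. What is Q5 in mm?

155 × 219 mm

Let Q0's short side be w mm. w · w√2 = 1.09 m² = 1,090,000 mm², so w ≈ 877.9 mm and w√2 ≈ 1241.6 mm → Q0 = 878 × 1242 mm.
Q1: ⌊1242/2⌋ × 878 = 621 × 878 mm
Q2: ⌊878/2⌋ × 621 = 439 × 621 mm
Q3: ⌊621/2⌋ × 439 = 310 × 439 mm
Q4: ⌊439/2⌋ × 310 = 219 × 310 mm
Q5: ⌊310/2⌋ × 219 = 155 × 219 mm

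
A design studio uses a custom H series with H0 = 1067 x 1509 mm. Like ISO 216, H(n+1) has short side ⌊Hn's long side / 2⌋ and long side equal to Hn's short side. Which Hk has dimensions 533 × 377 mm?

H3

H0: 1067 × 1509 mm
H1: 754 × 1067 mm
H2: 533 × 754 mm
H3: 377 × 533 mm
H4: 266 × 377 mm
→ matches H3.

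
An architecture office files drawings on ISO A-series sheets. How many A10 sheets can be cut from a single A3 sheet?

A3 = 297 × 420 mm; A10 = 26 × 37 mm.
Each halving step doubles the count; 7 steps from A3 to A10.
2^7 = 128.

128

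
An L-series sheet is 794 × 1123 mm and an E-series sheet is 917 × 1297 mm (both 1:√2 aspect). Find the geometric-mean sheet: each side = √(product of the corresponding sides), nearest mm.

Short side: √(794 · 917) = √728098 ≈ 853.3 → 853 mm
Long side: √(1123 · 1297) = √1456531 ≈ 1206.9 → 1207 mm

853 × 1207 mm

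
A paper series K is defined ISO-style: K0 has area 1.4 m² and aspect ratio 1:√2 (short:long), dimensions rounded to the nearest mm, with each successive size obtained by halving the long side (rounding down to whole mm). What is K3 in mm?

351 × 497 mm

Let K0's short side be w mm. w · w√2 = 1.4 m² = 1,400,000 mm², so w ≈ 995.0 mm and w√2 ≈ 1407.1 mm → K0 = 995 × 1407 mm.
K1: ⌊1407/2⌋ × 995 = 703 × 995 mm
K2: ⌊995/2⌋ × 703 = 497 × 703 mm
K3: ⌊703/2⌋ × 497 = 351 × 497 mm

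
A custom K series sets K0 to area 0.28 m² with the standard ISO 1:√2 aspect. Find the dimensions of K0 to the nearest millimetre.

445 × 629 mm

Let the short side be w mm. Then w · w√2 = 0.28 m² = 280,000 mm².
w² = 280,000/√2, so w ≈ 445.0 mm; long side = w√2 ≈ 629.3 mm.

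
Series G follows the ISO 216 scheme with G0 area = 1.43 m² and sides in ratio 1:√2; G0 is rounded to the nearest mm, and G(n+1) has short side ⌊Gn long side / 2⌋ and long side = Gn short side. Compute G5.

Let G0's short side be w mm. w · w√2 = 1.43 m² = 1,430,000 mm², so w ≈ 1005.6 mm and w√2 ≈ 1422.1 mm → G0 = 1006 × 1422 mm.
G1: ⌊1422/2⌋ × 1006 = 711 × 1006 mm
G2: ⌊1006/2⌋ × 711 = 503 × 711 mm
G3: ⌊711/2⌋ × 503 = 355 × 503 mm
G4: ⌊503/2⌋ × 355 = 251 × 355 mm
G5: ⌊355/2⌋ × 251 = 177 × 251 mm

177 × 251 mm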